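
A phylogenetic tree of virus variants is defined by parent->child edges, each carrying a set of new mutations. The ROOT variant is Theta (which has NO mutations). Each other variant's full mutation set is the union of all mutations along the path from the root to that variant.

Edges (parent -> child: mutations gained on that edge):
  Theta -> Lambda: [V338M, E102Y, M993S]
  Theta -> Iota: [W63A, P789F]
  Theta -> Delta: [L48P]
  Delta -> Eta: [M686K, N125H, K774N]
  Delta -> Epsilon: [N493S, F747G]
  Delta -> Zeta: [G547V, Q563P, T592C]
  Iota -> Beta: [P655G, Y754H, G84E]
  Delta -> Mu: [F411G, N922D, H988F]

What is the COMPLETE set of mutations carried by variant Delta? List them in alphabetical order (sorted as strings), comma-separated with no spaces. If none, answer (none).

At Theta: gained [] -> total []
At Delta: gained ['L48P'] -> total ['L48P']

Answer: L48P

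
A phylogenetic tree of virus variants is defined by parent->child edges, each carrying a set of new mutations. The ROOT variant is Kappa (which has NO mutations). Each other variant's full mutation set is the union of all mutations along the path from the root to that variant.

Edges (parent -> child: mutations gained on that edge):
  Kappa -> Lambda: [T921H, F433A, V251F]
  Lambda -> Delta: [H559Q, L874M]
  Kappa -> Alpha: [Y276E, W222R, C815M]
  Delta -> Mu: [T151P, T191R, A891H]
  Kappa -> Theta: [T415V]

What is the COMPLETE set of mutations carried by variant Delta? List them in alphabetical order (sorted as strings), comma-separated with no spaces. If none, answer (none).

Answer: F433A,H559Q,L874M,T921H,V251F

Derivation:
At Kappa: gained [] -> total []
At Lambda: gained ['T921H', 'F433A', 'V251F'] -> total ['F433A', 'T921H', 'V251F']
At Delta: gained ['H559Q', 'L874M'] -> total ['F433A', 'H559Q', 'L874M', 'T921H', 'V251F']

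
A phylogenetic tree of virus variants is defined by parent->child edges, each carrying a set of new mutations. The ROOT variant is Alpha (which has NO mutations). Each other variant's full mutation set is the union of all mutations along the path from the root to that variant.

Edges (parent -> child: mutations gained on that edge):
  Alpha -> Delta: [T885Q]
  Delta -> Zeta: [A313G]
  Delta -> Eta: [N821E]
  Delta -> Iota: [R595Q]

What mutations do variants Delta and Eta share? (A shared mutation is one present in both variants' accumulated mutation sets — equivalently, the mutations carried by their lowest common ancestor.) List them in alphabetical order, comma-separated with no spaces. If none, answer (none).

Answer: T885Q

Derivation:
Accumulating mutations along path to Delta:
  At Alpha: gained [] -> total []
  At Delta: gained ['T885Q'] -> total ['T885Q']
Mutations(Delta) = ['T885Q']
Accumulating mutations along path to Eta:
  At Alpha: gained [] -> total []
  At Delta: gained ['T885Q'] -> total ['T885Q']
  At Eta: gained ['N821E'] -> total ['N821E', 'T885Q']
Mutations(Eta) = ['N821E', 'T885Q']
Intersection: ['T885Q'] ∩ ['N821E', 'T885Q'] = ['T885Q']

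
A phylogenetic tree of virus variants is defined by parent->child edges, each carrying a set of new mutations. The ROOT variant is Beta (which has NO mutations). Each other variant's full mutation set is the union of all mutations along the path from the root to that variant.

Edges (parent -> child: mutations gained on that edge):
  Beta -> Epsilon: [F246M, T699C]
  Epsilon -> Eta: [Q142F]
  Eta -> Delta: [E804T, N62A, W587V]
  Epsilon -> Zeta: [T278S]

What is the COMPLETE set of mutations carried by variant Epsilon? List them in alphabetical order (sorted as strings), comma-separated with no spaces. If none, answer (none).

Answer: F246M,T699C

Derivation:
At Beta: gained [] -> total []
At Epsilon: gained ['F246M', 'T699C'] -> total ['F246M', 'T699C']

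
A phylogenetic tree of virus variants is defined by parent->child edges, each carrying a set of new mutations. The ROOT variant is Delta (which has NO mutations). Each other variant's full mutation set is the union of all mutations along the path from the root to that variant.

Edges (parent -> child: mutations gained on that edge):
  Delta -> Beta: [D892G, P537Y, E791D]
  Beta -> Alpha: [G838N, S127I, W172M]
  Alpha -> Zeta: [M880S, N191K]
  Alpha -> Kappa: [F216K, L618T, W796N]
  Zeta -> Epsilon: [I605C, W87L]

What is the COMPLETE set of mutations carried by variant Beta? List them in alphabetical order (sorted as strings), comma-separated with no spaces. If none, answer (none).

Answer: D892G,E791D,P537Y

Derivation:
At Delta: gained [] -> total []
At Beta: gained ['D892G', 'P537Y', 'E791D'] -> total ['D892G', 'E791D', 'P537Y']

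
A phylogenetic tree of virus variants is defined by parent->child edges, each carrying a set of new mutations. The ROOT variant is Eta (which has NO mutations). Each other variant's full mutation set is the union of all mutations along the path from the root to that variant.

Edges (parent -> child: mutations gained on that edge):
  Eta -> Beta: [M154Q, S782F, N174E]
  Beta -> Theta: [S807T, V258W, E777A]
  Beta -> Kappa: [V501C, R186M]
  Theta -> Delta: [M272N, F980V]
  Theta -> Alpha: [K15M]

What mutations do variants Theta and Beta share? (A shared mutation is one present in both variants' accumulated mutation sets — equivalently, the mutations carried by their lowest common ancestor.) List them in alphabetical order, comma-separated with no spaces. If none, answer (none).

Accumulating mutations along path to Theta:
  At Eta: gained [] -> total []
  At Beta: gained ['M154Q', 'S782F', 'N174E'] -> total ['M154Q', 'N174E', 'S782F']
  At Theta: gained ['S807T', 'V258W', 'E777A'] -> total ['E777A', 'M154Q', 'N174E', 'S782F', 'S807T', 'V258W']
Mutations(Theta) = ['E777A', 'M154Q', 'N174E', 'S782F', 'S807T', 'V258W']
Accumulating mutations along path to Beta:
  At Eta: gained [] -> total []
  At Beta: gained ['M154Q', 'S782F', 'N174E'] -> total ['M154Q', 'N174E', 'S782F']
Mutations(Beta) = ['M154Q', 'N174E', 'S782F']
Intersection: ['E777A', 'M154Q', 'N174E', 'S782F', 'S807T', 'V258W'] ∩ ['M154Q', 'N174E', 'S782F'] = ['M154Q', 'N174E', 'S782F']

Answer: M154Q,N174E,S782F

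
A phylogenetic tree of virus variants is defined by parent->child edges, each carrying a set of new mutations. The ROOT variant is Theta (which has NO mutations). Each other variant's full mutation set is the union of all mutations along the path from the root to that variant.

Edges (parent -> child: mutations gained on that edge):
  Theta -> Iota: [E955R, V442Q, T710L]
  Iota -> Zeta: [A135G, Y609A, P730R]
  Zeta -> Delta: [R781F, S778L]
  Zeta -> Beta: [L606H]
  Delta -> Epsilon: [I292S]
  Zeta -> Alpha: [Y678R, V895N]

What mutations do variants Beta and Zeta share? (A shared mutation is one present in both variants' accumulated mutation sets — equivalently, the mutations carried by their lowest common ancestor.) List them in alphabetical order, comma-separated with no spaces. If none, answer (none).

Answer: A135G,E955R,P730R,T710L,V442Q,Y609A

Derivation:
Accumulating mutations along path to Beta:
  At Theta: gained [] -> total []
  At Iota: gained ['E955R', 'V442Q', 'T710L'] -> total ['E955R', 'T710L', 'V442Q']
  At Zeta: gained ['A135G', 'Y609A', 'P730R'] -> total ['A135G', 'E955R', 'P730R', 'T710L', 'V442Q', 'Y609A']
  At Beta: gained ['L606H'] -> total ['A135G', 'E955R', 'L606H', 'P730R', 'T710L', 'V442Q', 'Y609A']
Mutations(Beta) = ['A135G', 'E955R', 'L606H', 'P730R', 'T710L', 'V442Q', 'Y609A']
Accumulating mutations along path to Zeta:
  At Theta: gained [] -> total []
  At Iota: gained ['E955R', 'V442Q', 'T710L'] -> total ['E955R', 'T710L', 'V442Q']
  At Zeta: gained ['A135G', 'Y609A', 'P730R'] -> total ['A135G', 'E955R', 'P730R', 'T710L', 'V442Q', 'Y609A']
Mutations(Zeta) = ['A135G', 'E955R', 'P730R', 'T710L', 'V442Q', 'Y609A']
Intersection: ['A135G', 'E955R', 'L606H', 'P730R', 'T710L', 'V442Q', 'Y609A'] ∩ ['A135G', 'E955R', 'P730R', 'T710L', 'V442Q', 'Y609A'] = ['A135G', 'E955R', 'P730R', 'T710L', 'V442Q', 'Y609A']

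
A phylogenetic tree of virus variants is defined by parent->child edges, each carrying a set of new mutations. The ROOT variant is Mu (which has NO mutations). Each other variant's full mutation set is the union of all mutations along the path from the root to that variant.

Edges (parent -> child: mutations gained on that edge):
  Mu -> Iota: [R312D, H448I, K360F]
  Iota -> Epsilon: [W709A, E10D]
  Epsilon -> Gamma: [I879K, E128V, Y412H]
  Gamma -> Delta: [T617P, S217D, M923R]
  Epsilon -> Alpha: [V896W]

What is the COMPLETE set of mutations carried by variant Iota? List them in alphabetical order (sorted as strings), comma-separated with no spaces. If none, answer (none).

At Mu: gained [] -> total []
At Iota: gained ['R312D', 'H448I', 'K360F'] -> total ['H448I', 'K360F', 'R312D']

Answer: H448I,K360F,R312D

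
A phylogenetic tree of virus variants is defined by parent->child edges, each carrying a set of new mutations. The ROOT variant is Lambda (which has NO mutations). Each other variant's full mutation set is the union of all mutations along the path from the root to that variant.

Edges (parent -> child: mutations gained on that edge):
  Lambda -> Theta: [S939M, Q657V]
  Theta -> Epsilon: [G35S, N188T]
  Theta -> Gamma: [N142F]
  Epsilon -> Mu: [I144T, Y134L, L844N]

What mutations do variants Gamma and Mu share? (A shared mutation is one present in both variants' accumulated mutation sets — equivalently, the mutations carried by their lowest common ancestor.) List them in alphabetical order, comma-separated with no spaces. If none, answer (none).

Answer: Q657V,S939M

Derivation:
Accumulating mutations along path to Gamma:
  At Lambda: gained [] -> total []
  At Theta: gained ['S939M', 'Q657V'] -> total ['Q657V', 'S939M']
  At Gamma: gained ['N142F'] -> total ['N142F', 'Q657V', 'S939M']
Mutations(Gamma) = ['N142F', 'Q657V', 'S939M']
Accumulating mutations along path to Mu:
  At Lambda: gained [] -> total []
  At Theta: gained ['S939M', 'Q657V'] -> total ['Q657V', 'S939M']
  At Epsilon: gained ['G35S', 'N188T'] -> total ['G35S', 'N188T', 'Q657V', 'S939M']
  At Mu: gained ['I144T', 'Y134L', 'L844N'] -> total ['G35S', 'I144T', 'L844N', 'N188T', 'Q657V', 'S939M', 'Y134L']
Mutations(Mu) = ['G35S', 'I144T', 'L844N', 'N188T', 'Q657V', 'S939M', 'Y134L']
Intersection: ['N142F', 'Q657V', 'S939M'] ∩ ['G35S', 'I144T', 'L844N', 'N188T', 'Q657V', 'S939M', 'Y134L'] = ['Q657V', 'S939M']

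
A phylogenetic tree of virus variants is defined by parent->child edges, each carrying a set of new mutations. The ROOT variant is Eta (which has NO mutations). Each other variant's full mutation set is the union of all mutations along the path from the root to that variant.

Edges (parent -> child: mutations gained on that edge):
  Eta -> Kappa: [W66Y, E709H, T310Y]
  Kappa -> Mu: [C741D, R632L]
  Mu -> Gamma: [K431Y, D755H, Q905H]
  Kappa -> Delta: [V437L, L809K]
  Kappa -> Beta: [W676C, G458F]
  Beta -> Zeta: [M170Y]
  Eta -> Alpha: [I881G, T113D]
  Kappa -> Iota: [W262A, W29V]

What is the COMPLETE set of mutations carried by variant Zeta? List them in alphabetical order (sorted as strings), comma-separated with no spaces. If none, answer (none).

At Eta: gained [] -> total []
At Kappa: gained ['W66Y', 'E709H', 'T310Y'] -> total ['E709H', 'T310Y', 'W66Y']
At Beta: gained ['W676C', 'G458F'] -> total ['E709H', 'G458F', 'T310Y', 'W66Y', 'W676C']
At Zeta: gained ['M170Y'] -> total ['E709H', 'G458F', 'M170Y', 'T310Y', 'W66Y', 'W676C']

Answer: E709H,G458F,M170Y,T310Y,W66Y,W676C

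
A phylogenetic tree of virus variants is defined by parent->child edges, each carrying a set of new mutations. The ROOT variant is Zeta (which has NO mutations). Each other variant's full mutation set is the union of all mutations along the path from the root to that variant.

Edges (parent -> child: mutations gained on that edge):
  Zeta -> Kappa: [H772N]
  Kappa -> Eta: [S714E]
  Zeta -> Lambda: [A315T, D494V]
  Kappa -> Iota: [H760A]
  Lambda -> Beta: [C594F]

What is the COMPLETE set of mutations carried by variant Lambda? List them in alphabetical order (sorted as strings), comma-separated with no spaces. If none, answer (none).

Answer: A315T,D494V

Derivation:
At Zeta: gained [] -> total []
At Lambda: gained ['A315T', 'D494V'] -> total ['A315T', 'D494V']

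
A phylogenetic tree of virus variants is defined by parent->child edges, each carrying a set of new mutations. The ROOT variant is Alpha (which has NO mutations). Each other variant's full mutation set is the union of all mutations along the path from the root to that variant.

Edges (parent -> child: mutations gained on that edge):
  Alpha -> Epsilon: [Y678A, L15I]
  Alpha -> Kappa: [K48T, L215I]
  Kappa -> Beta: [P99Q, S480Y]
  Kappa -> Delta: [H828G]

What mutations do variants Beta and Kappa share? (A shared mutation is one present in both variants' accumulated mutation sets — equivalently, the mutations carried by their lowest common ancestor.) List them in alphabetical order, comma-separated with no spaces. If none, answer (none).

Accumulating mutations along path to Beta:
  At Alpha: gained [] -> total []
  At Kappa: gained ['K48T', 'L215I'] -> total ['K48T', 'L215I']
  At Beta: gained ['P99Q', 'S480Y'] -> total ['K48T', 'L215I', 'P99Q', 'S480Y']
Mutations(Beta) = ['K48T', 'L215I', 'P99Q', 'S480Y']
Accumulating mutations along path to Kappa:
  At Alpha: gained [] -> total []
  At Kappa: gained ['K48T', 'L215I'] -> total ['K48T', 'L215I']
Mutations(Kappa) = ['K48T', 'L215I']
Intersection: ['K48T', 'L215I', 'P99Q', 'S480Y'] ∩ ['K48T', 'L215I'] = ['K48T', 'L215I']

Answer: K48T,L215I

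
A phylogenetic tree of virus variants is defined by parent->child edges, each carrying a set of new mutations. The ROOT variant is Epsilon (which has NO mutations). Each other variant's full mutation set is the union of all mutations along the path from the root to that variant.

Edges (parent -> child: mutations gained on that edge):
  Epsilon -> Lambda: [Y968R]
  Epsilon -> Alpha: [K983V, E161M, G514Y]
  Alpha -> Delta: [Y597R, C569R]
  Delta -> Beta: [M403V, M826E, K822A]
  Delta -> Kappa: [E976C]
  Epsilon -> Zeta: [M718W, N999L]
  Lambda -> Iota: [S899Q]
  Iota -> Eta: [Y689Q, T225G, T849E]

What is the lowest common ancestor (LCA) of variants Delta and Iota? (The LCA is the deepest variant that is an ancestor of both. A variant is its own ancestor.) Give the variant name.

Answer: Epsilon

Derivation:
Path from root to Delta: Epsilon -> Alpha -> Delta
  ancestors of Delta: {Epsilon, Alpha, Delta}
Path from root to Iota: Epsilon -> Lambda -> Iota
  ancestors of Iota: {Epsilon, Lambda, Iota}
Common ancestors: {Epsilon}
Walk up from Iota: Iota (not in ancestors of Delta), Lambda (not in ancestors of Delta), Epsilon (in ancestors of Delta)
Deepest common ancestor (LCA) = Epsilon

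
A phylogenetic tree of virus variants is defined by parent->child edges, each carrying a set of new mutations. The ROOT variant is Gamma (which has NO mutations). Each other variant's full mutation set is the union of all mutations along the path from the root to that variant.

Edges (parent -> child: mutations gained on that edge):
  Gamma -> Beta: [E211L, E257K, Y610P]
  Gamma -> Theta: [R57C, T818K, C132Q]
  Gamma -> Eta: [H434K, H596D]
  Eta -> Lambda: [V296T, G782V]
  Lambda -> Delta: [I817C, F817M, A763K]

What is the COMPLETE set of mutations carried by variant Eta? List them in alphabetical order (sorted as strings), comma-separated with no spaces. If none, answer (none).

Answer: H434K,H596D

Derivation:
At Gamma: gained [] -> total []
At Eta: gained ['H434K', 'H596D'] -> total ['H434K', 'H596D']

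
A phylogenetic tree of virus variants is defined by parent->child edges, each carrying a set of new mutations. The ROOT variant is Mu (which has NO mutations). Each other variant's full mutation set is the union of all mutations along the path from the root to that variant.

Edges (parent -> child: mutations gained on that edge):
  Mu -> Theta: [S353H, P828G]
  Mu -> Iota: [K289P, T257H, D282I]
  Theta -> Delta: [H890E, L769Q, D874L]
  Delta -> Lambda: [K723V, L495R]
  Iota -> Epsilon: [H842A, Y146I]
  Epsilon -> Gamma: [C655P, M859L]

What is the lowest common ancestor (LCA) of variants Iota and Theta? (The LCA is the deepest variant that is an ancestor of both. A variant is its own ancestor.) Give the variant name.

Path from root to Iota: Mu -> Iota
  ancestors of Iota: {Mu, Iota}
Path from root to Theta: Mu -> Theta
  ancestors of Theta: {Mu, Theta}
Common ancestors: {Mu}
Walk up from Theta: Theta (not in ancestors of Iota), Mu (in ancestors of Iota)
Deepest common ancestor (LCA) = Mu

Answer: Mu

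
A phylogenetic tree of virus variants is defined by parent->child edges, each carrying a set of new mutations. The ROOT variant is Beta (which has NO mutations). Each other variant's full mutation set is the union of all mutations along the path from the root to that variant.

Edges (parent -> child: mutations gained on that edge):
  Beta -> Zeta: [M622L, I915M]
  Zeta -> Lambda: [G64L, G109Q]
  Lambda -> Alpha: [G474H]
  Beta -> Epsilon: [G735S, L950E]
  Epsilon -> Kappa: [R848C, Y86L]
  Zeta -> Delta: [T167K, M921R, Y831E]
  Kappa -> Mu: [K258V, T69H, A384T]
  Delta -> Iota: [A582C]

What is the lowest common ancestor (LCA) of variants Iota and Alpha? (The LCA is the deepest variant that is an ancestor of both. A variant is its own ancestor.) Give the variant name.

Path from root to Iota: Beta -> Zeta -> Delta -> Iota
  ancestors of Iota: {Beta, Zeta, Delta, Iota}
Path from root to Alpha: Beta -> Zeta -> Lambda -> Alpha
  ancestors of Alpha: {Beta, Zeta, Lambda, Alpha}
Common ancestors: {Beta, Zeta}
Walk up from Alpha: Alpha (not in ancestors of Iota), Lambda (not in ancestors of Iota), Zeta (in ancestors of Iota), Beta (in ancestors of Iota)
Deepest common ancestor (LCA) = Zeta

Answer: Zeta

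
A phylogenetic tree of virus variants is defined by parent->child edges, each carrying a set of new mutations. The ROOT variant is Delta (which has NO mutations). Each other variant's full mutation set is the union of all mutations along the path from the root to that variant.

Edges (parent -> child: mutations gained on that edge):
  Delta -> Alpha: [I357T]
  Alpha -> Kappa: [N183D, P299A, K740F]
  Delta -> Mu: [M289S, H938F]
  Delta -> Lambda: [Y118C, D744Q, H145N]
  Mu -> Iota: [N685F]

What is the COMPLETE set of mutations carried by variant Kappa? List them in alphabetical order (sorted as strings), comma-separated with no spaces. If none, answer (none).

At Delta: gained [] -> total []
At Alpha: gained ['I357T'] -> total ['I357T']
At Kappa: gained ['N183D', 'P299A', 'K740F'] -> total ['I357T', 'K740F', 'N183D', 'P299A']

Answer: I357T,K740F,N183D,P299A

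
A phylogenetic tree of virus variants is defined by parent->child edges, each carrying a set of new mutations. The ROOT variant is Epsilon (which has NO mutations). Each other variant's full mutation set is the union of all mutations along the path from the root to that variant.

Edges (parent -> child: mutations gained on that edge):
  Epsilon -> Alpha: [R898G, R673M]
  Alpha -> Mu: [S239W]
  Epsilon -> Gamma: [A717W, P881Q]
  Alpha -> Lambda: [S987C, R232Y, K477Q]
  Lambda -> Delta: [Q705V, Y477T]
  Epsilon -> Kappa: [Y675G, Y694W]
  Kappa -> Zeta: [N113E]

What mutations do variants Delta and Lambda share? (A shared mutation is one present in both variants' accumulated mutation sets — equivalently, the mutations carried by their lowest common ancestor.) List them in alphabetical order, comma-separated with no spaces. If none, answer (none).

Answer: K477Q,R232Y,R673M,R898G,S987C

Derivation:
Accumulating mutations along path to Delta:
  At Epsilon: gained [] -> total []
  At Alpha: gained ['R898G', 'R673M'] -> total ['R673M', 'R898G']
  At Lambda: gained ['S987C', 'R232Y', 'K477Q'] -> total ['K477Q', 'R232Y', 'R673M', 'R898G', 'S987C']
  At Delta: gained ['Q705V', 'Y477T'] -> total ['K477Q', 'Q705V', 'R232Y', 'R673M', 'R898G', 'S987C', 'Y477T']
Mutations(Delta) = ['K477Q', 'Q705V', 'R232Y', 'R673M', 'R898G', 'S987C', 'Y477T']
Accumulating mutations along path to Lambda:
  At Epsilon: gained [] -> total []
  At Alpha: gained ['R898G', 'R673M'] -> total ['R673M', 'R898G']
  At Lambda: gained ['S987C', 'R232Y', 'K477Q'] -> total ['K477Q', 'R232Y', 'R673M', 'R898G', 'S987C']
Mutations(Lambda) = ['K477Q', 'R232Y', 'R673M', 'R898G', 'S987C']
Intersection: ['K477Q', 'Q705V', 'R232Y', 'R673M', 'R898G', 'S987C', 'Y477T'] ∩ ['K477Q', 'R232Y', 'R673M', 'R898G', 'S987C'] = ['K477Q', 'R232Y', 'R673M', 'R898G', 'S987C']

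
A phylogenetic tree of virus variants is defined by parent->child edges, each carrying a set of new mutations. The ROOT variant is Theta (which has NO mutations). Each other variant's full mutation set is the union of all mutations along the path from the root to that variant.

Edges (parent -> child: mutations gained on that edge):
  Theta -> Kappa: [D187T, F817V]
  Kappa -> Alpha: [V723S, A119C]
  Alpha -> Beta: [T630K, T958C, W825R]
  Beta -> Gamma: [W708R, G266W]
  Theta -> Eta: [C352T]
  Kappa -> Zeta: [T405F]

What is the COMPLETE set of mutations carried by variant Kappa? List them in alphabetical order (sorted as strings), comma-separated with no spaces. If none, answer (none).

Answer: D187T,F817V

Derivation:
At Theta: gained [] -> total []
At Kappa: gained ['D187T', 'F817V'] -> total ['D187T', 'F817V']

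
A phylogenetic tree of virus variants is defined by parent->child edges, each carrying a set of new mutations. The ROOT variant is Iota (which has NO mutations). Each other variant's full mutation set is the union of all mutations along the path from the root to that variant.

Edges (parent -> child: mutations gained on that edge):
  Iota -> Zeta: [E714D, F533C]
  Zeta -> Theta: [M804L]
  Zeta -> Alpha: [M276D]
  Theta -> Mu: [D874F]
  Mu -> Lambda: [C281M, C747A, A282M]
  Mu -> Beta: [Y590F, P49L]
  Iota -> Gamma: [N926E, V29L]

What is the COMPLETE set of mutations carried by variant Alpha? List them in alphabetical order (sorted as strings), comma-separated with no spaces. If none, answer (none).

Answer: E714D,F533C,M276D

Derivation:
At Iota: gained [] -> total []
At Zeta: gained ['E714D', 'F533C'] -> total ['E714D', 'F533C']
At Alpha: gained ['M276D'] -> total ['E714D', 'F533C', 'M276D']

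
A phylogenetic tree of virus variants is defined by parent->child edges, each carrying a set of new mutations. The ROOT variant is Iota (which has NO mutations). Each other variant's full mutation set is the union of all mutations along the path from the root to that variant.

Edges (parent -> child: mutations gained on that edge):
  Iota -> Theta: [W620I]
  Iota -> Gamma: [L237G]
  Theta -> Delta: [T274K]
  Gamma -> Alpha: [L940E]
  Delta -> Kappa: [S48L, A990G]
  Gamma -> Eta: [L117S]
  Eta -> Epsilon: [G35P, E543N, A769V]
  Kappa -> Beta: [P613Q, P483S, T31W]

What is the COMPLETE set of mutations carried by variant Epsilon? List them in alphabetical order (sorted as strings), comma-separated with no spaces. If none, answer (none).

Answer: A769V,E543N,G35P,L117S,L237G

Derivation:
At Iota: gained [] -> total []
At Gamma: gained ['L237G'] -> total ['L237G']
At Eta: gained ['L117S'] -> total ['L117S', 'L237G']
At Epsilon: gained ['G35P', 'E543N', 'A769V'] -> total ['A769V', 'E543N', 'G35P', 'L117S', 'L237G']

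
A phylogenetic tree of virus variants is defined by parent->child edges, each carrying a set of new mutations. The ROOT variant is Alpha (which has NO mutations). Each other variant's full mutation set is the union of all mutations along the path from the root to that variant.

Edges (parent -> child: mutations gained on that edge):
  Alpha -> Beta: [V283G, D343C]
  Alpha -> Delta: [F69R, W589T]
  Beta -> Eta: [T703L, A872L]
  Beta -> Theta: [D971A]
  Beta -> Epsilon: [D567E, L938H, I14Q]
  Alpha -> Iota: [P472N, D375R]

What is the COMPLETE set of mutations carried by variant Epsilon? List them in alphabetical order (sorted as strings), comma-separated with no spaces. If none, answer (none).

Answer: D343C,D567E,I14Q,L938H,V283G

Derivation:
At Alpha: gained [] -> total []
At Beta: gained ['V283G', 'D343C'] -> total ['D343C', 'V283G']
At Epsilon: gained ['D567E', 'L938H', 'I14Q'] -> total ['D343C', 'D567E', 'I14Q', 'L938H', 'V283G']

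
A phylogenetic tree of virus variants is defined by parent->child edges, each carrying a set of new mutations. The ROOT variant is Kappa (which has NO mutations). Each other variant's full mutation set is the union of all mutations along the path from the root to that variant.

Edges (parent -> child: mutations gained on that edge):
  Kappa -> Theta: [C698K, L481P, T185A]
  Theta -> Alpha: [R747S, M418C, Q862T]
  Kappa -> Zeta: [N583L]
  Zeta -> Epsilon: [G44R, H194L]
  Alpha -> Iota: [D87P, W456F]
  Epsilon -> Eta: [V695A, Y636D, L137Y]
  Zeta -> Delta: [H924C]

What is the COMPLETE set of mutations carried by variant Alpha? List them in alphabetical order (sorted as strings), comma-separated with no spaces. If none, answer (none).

Answer: C698K,L481P,M418C,Q862T,R747S,T185A

Derivation:
At Kappa: gained [] -> total []
At Theta: gained ['C698K', 'L481P', 'T185A'] -> total ['C698K', 'L481P', 'T185A']
At Alpha: gained ['R747S', 'M418C', 'Q862T'] -> total ['C698K', 'L481P', 'M418C', 'Q862T', 'R747S', 'T185A']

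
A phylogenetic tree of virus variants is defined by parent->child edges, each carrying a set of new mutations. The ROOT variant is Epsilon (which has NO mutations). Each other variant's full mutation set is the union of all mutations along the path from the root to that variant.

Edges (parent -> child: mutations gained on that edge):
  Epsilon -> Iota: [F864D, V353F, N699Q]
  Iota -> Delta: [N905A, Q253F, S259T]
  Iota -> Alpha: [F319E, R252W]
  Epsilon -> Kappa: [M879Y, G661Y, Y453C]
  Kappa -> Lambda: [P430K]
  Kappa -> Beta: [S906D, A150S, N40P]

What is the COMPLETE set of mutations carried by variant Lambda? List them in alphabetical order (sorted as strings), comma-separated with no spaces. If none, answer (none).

Answer: G661Y,M879Y,P430K,Y453C

Derivation:
At Epsilon: gained [] -> total []
At Kappa: gained ['M879Y', 'G661Y', 'Y453C'] -> total ['G661Y', 'M879Y', 'Y453C']
At Lambda: gained ['P430K'] -> total ['G661Y', 'M879Y', 'P430K', 'Y453C']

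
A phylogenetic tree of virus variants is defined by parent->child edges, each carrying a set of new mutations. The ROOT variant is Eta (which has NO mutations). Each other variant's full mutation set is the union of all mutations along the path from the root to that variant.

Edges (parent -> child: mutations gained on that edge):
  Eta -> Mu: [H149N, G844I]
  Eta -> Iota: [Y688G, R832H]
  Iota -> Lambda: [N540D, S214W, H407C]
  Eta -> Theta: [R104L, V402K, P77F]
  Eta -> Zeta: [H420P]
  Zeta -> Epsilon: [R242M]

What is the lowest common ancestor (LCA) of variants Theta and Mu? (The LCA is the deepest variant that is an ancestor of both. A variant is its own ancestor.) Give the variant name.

Path from root to Theta: Eta -> Theta
  ancestors of Theta: {Eta, Theta}
Path from root to Mu: Eta -> Mu
  ancestors of Mu: {Eta, Mu}
Common ancestors: {Eta}
Walk up from Mu: Mu (not in ancestors of Theta), Eta (in ancestors of Theta)
Deepest common ancestor (LCA) = Eta

Answer: Eta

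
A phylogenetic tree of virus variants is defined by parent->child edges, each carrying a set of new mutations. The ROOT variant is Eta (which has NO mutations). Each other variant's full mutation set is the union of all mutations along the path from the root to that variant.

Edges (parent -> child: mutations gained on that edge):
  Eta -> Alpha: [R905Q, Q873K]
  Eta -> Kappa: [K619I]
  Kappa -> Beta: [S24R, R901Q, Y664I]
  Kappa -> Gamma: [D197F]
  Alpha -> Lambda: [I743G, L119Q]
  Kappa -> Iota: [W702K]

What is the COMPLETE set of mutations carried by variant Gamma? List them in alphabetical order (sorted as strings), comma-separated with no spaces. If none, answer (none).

Answer: D197F,K619I

Derivation:
At Eta: gained [] -> total []
At Kappa: gained ['K619I'] -> total ['K619I']
At Gamma: gained ['D197F'] -> total ['D197F', 'K619I']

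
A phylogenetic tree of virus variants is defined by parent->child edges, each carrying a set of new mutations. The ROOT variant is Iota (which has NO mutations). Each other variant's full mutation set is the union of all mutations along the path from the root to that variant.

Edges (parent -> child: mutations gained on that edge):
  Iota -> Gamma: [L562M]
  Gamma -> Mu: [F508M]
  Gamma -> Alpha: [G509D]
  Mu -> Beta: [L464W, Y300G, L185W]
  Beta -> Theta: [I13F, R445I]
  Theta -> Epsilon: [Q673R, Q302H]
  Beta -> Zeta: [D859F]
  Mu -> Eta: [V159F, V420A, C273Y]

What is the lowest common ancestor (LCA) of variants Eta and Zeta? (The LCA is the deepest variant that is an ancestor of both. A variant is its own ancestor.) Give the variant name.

Answer: Mu

Derivation:
Path from root to Eta: Iota -> Gamma -> Mu -> Eta
  ancestors of Eta: {Iota, Gamma, Mu, Eta}
Path from root to Zeta: Iota -> Gamma -> Mu -> Beta -> Zeta
  ancestors of Zeta: {Iota, Gamma, Mu, Beta, Zeta}
Common ancestors: {Iota, Gamma, Mu}
Walk up from Zeta: Zeta (not in ancestors of Eta), Beta (not in ancestors of Eta), Mu (in ancestors of Eta), Gamma (in ancestors of Eta), Iota (in ancestors of Eta)
Deepest common ancestor (LCA) = Mu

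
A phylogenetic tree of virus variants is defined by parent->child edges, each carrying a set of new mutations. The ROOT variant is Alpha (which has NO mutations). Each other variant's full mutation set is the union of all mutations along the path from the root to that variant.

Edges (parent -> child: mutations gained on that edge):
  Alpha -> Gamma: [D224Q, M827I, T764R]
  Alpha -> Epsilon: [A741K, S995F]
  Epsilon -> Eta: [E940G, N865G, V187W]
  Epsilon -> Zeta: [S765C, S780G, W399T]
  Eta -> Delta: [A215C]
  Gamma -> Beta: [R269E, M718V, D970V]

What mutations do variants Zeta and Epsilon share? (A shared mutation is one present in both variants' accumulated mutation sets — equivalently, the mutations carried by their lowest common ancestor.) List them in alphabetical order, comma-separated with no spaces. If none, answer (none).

Accumulating mutations along path to Zeta:
  At Alpha: gained [] -> total []
  At Epsilon: gained ['A741K', 'S995F'] -> total ['A741K', 'S995F']
  At Zeta: gained ['S765C', 'S780G', 'W399T'] -> total ['A741K', 'S765C', 'S780G', 'S995F', 'W399T']
Mutations(Zeta) = ['A741K', 'S765C', 'S780G', 'S995F', 'W399T']
Accumulating mutations along path to Epsilon:
  At Alpha: gained [] -> total []
  At Epsilon: gained ['A741K', 'S995F'] -> total ['A741K', 'S995F']
Mutations(Epsilon) = ['A741K', 'S995F']
Intersection: ['A741K', 'S765C', 'S780G', 'S995F', 'W399T'] ∩ ['A741K', 'S995F'] = ['A741K', 'S995F']

Answer: A741K,S995F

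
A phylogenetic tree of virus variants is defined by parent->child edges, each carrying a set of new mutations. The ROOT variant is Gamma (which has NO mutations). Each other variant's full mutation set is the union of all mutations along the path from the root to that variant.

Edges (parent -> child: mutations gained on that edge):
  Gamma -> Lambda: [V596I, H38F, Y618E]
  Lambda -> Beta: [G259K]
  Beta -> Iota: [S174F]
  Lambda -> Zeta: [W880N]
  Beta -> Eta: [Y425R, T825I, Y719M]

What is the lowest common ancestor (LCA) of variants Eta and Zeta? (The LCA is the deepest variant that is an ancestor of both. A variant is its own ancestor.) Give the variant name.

Path from root to Eta: Gamma -> Lambda -> Beta -> Eta
  ancestors of Eta: {Gamma, Lambda, Beta, Eta}
Path from root to Zeta: Gamma -> Lambda -> Zeta
  ancestors of Zeta: {Gamma, Lambda, Zeta}
Common ancestors: {Gamma, Lambda}
Walk up from Zeta: Zeta (not in ancestors of Eta), Lambda (in ancestors of Eta), Gamma (in ancestors of Eta)
Deepest common ancestor (LCA) = Lambda

Answer: Lambda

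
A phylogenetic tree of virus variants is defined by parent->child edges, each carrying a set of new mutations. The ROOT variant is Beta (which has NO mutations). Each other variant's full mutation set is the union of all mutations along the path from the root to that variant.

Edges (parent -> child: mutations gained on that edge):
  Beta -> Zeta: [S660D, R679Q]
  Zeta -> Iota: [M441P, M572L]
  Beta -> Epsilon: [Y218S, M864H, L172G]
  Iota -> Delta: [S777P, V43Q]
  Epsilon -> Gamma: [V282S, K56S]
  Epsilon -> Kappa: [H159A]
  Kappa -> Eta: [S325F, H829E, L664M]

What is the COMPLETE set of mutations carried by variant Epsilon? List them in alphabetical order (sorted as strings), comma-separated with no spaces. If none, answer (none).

At Beta: gained [] -> total []
At Epsilon: gained ['Y218S', 'M864H', 'L172G'] -> total ['L172G', 'M864H', 'Y218S']

Answer: L172G,M864H,Y218S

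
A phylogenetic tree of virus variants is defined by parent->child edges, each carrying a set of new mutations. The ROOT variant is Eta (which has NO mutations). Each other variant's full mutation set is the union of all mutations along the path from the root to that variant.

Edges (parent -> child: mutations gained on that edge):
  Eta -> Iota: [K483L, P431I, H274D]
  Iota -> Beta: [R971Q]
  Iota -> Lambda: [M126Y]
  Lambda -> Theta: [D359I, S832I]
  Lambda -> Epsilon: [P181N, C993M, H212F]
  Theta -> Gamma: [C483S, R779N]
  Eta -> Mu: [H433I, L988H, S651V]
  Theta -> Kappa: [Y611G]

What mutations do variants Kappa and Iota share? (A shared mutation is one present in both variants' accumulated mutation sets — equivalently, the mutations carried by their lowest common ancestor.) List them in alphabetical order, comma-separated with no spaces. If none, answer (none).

Answer: H274D,K483L,P431I

Derivation:
Accumulating mutations along path to Kappa:
  At Eta: gained [] -> total []
  At Iota: gained ['K483L', 'P431I', 'H274D'] -> total ['H274D', 'K483L', 'P431I']
  At Lambda: gained ['M126Y'] -> total ['H274D', 'K483L', 'M126Y', 'P431I']
  At Theta: gained ['D359I', 'S832I'] -> total ['D359I', 'H274D', 'K483L', 'M126Y', 'P431I', 'S832I']
  At Kappa: gained ['Y611G'] -> total ['D359I', 'H274D', 'K483L', 'M126Y', 'P431I', 'S832I', 'Y611G']
Mutations(Kappa) = ['D359I', 'H274D', 'K483L', 'M126Y', 'P431I', 'S832I', 'Y611G']
Accumulating mutations along path to Iota:
  At Eta: gained [] -> total []
  At Iota: gained ['K483L', 'P431I', 'H274D'] -> total ['H274D', 'K483L', 'P431I']
Mutations(Iota) = ['H274D', 'K483L', 'P431I']
Intersection: ['D359I', 'H274D', 'K483L', 'M126Y', 'P431I', 'S832I', 'Y611G'] ∩ ['H274D', 'K483L', 'P431I'] = ['H274D', 'K483L', 'P431I']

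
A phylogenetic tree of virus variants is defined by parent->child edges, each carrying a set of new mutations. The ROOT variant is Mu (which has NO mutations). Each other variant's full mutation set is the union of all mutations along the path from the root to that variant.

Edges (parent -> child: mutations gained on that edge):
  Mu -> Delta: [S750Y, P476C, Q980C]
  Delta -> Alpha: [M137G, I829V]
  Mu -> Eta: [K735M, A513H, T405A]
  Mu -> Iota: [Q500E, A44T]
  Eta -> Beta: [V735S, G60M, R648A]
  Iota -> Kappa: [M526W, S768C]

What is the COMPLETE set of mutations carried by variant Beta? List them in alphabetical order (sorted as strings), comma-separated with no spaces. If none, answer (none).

Answer: A513H,G60M,K735M,R648A,T405A,V735S

Derivation:
At Mu: gained [] -> total []
At Eta: gained ['K735M', 'A513H', 'T405A'] -> total ['A513H', 'K735M', 'T405A']
At Beta: gained ['V735S', 'G60M', 'R648A'] -> total ['A513H', 'G60M', 'K735M', 'R648A', 'T405A', 'V735S']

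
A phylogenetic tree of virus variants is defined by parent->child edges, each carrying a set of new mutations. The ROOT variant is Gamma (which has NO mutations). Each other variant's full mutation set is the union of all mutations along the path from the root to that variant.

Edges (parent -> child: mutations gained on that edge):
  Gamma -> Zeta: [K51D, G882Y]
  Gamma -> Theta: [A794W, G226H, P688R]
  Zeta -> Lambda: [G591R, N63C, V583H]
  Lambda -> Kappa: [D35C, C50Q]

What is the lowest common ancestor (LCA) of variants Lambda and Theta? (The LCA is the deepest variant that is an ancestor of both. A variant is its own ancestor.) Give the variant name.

Answer: Gamma

Derivation:
Path from root to Lambda: Gamma -> Zeta -> Lambda
  ancestors of Lambda: {Gamma, Zeta, Lambda}
Path from root to Theta: Gamma -> Theta
  ancestors of Theta: {Gamma, Theta}
Common ancestors: {Gamma}
Walk up from Theta: Theta (not in ancestors of Lambda), Gamma (in ancestors of Lambda)
Deepest common ancestor (LCA) = Gamma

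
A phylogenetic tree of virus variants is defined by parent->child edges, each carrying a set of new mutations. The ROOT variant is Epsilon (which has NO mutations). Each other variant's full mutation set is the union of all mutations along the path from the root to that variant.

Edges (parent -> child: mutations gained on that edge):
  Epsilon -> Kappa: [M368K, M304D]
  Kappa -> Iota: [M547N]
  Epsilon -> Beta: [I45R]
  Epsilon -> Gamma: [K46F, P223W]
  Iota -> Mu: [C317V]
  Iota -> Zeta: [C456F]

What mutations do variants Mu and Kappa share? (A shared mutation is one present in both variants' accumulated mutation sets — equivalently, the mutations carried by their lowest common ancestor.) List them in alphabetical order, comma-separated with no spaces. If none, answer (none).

Accumulating mutations along path to Mu:
  At Epsilon: gained [] -> total []
  At Kappa: gained ['M368K', 'M304D'] -> total ['M304D', 'M368K']
  At Iota: gained ['M547N'] -> total ['M304D', 'M368K', 'M547N']
  At Mu: gained ['C317V'] -> total ['C317V', 'M304D', 'M368K', 'M547N']
Mutations(Mu) = ['C317V', 'M304D', 'M368K', 'M547N']
Accumulating mutations along path to Kappa:
  At Epsilon: gained [] -> total []
  At Kappa: gained ['M368K', 'M304D'] -> total ['M304D', 'M368K']
Mutations(Kappa) = ['M304D', 'M368K']
Intersection: ['C317V', 'M304D', 'M368K', 'M547N'] ∩ ['M304D', 'M368K'] = ['M304D', 'M368K']

Answer: M304D,M368K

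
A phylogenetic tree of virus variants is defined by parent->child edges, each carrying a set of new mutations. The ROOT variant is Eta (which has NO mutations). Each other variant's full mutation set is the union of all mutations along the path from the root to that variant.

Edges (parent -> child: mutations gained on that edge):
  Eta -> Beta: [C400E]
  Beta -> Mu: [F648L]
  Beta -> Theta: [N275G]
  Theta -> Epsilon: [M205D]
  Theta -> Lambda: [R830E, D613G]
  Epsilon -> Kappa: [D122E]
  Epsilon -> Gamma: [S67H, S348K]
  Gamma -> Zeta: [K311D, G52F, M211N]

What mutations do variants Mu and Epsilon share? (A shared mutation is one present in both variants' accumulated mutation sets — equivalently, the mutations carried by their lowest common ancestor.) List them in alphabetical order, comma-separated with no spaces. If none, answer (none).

Answer: C400E

Derivation:
Accumulating mutations along path to Mu:
  At Eta: gained [] -> total []
  At Beta: gained ['C400E'] -> total ['C400E']
  At Mu: gained ['F648L'] -> total ['C400E', 'F648L']
Mutations(Mu) = ['C400E', 'F648L']
Accumulating mutations along path to Epsilon:
  At Eta: gained [] -> total []
  At Beta: gained ['C400E'] -> total ['C400E']
  At Theta: gained ['N275G'] -> total ['C400E', 'N275G']
  At Epsilon: gained ['M205D'] -> total ['C400E', 'M205D', 'N275G']
Mutations(Epsilon) = ['C400E', 'M205D', 'N275G']
Intersection: ['C400E', 'F648L'] ∩ ['C400E', 'M205D', 'N275G'] = ['C400E']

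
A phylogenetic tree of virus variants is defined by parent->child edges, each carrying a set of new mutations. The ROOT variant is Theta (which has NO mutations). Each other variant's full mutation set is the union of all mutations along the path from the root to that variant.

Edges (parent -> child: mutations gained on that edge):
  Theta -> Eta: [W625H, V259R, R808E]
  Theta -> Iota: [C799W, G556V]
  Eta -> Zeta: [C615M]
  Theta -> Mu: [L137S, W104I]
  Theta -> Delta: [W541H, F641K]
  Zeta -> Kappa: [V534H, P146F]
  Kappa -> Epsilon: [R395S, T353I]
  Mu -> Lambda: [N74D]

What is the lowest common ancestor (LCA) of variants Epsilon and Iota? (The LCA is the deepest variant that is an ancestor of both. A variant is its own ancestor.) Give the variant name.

Answer: Theta

Derivation:
Path from root to Epsilon: Theta -> Eta -> Zeta -> Kappa -> Epsilon
  ancestors of Epsilon: {Theta, Eta, Zeta, Kappa, Epsilon}
Path from root to Iota: Theta -> Iota
  ancestors of Iota: {Theta, Iota}
Common ancestors: {Theta}
Walk up from Iota: Iota (not in ancestors of Epsilon), Theta (in ancestors of Epsilon)
Deepest common ancestor (LCA) = Theta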